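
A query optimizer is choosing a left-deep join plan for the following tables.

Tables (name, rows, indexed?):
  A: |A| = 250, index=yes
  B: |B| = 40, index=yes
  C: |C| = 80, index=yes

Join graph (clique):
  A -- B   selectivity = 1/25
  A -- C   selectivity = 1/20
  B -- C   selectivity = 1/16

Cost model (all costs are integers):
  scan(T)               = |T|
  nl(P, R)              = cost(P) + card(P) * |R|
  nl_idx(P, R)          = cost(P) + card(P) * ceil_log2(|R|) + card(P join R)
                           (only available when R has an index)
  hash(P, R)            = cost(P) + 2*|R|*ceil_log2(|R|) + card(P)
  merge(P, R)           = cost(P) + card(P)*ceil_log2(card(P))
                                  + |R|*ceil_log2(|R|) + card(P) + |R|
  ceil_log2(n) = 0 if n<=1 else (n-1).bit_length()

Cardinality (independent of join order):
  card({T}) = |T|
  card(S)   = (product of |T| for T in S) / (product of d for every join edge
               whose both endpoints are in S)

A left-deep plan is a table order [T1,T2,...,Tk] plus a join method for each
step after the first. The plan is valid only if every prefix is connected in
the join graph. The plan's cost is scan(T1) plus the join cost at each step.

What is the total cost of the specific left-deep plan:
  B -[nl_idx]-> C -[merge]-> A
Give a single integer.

4570

step 1: scan B: cost=40, card=40
step 2: join C via nl_idx
    card(P join C) = 40*80/(16) = 200
    cost = 40 + 40*7 + 200 = 520
step 3: join A via merge
    card(P join A) = 200*250/(25*20) = 100
    cost = 520 + 200*8 + 250*8 + 200 + 250 = 4570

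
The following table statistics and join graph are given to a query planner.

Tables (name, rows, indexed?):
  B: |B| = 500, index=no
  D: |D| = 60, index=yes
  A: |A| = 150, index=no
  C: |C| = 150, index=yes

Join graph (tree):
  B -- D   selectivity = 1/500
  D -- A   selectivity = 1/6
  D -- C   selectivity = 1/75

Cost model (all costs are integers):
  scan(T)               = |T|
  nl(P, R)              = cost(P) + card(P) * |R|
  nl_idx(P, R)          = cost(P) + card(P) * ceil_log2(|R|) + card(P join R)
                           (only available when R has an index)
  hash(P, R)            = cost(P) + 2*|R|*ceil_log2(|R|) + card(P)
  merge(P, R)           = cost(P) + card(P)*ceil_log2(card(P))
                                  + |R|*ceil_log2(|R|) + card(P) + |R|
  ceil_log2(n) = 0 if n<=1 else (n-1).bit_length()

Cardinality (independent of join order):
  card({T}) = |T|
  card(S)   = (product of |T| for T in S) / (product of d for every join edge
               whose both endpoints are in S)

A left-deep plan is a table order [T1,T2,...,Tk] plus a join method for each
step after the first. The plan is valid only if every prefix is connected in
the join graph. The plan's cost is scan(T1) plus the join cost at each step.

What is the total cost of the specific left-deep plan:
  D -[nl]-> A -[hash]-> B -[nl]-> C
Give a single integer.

244560

step 1: scan D: cost=60, card=60
step 2: join A via nl
    card(P join A) = 60*150/(6) = 1500
    cost = 60 + 60*150 = 9060
step 3: join B via hash
    card(P join B) = 1500*500/(500) = 1500
    cost = 9060 + 2*500*9 + 1500 = 19560
step 4: join C via nl
    card(P join C) = 1500*150/(75) = 3000
    cost = 19560 + 1500*150 = 244560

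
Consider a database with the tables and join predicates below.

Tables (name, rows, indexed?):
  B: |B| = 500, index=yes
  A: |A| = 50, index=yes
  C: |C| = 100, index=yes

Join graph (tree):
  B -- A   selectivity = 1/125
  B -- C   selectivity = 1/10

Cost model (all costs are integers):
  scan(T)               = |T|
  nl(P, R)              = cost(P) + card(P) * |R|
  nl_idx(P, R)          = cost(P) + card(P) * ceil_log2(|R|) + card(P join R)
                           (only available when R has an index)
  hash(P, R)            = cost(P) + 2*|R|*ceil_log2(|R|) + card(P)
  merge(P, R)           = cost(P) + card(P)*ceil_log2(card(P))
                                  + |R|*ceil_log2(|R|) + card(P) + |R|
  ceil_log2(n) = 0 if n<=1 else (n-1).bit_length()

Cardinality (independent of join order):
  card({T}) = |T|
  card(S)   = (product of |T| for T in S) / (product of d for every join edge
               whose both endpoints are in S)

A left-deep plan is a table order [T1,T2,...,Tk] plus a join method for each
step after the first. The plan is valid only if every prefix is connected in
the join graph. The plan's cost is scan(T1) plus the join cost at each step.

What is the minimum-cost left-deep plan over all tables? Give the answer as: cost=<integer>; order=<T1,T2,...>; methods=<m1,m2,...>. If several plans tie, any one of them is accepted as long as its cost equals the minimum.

Selinger DP (subsets sized 1..n):
  {B}: scan cost=500, card=500
  {A}: scan cost=50, card=50
  {C}: scan cost=100, card=100
  {AB}: card=200; try (B,nl_idx)→700, (A,hash)→1600, (A,nl_idx)→3700, (B,merge)→5400, (A,merge)→5850, (B,hash)→9100 …(+2); best=700 via (B,nl_idx)
  {BC}: card=5000; try (C,hash)→2400, (B,merge)→5900, (B,nl_idx)→6000, (C,merge)→6300, (C,nl_idx)→9000, (B,hash)→9200 …(+2); best=2400 via (C,hash)
  {ABC}: card=2000; try (C,hash)→2300, (C,merge)→3300, (C,nl_idx)→4100, (A,hash)→8000, (C,nl)→20700, (A,nl_idx)→34400 …(+2); best=2300 via (C,hash)

cost=2300; order=A,B,C; methods=nl_idx,hash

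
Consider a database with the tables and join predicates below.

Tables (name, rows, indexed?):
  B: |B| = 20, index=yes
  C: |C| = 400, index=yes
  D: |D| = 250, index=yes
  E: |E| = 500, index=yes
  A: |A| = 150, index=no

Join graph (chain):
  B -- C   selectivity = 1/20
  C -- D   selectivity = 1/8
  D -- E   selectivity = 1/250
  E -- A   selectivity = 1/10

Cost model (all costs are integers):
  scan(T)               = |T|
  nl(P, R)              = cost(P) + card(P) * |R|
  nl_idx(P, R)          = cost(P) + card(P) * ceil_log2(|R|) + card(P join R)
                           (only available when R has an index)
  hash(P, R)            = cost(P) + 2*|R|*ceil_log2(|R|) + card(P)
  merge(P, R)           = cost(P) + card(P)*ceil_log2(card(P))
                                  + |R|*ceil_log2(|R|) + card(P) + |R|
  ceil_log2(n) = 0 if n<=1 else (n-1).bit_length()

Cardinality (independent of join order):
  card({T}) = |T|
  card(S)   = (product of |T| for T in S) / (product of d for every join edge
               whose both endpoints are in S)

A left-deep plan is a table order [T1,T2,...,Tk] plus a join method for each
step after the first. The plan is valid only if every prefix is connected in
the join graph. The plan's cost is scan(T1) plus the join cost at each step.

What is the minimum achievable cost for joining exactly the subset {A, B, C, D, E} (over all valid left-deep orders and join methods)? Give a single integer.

Selinger DP over subsets of {A,B,C,D,E}:
  {B}: scan cost=20, card=20
  {C}: scan cost=400, card=400
  {D}: scan cost=250, card=250
  {E}: scan cost=500, card=500
  {A}: scan cost=150, card=150
  {BC}: card=400; try (C,nl_idx)→600, (B,hash)→1000, (B,nl_idx)→2800, (C,merge)→4140, (B,merge)→4520, (C,hash)→7240 …(+2); best=600 via (C,nl_idx)
  {CD}: card=12500; try (D,hash)→4800, (C,merge)→6500, (D,merge)→6650, (C,hash)→7700, (C,nl_idx)→15000, (D,nl_idx)→16100 …(+2); best=4800 via (D,hash)
  {DE}: card=500; try (E,nl_idx)→3000, (D,hash)→5000, (D,nl_idx)→5000, (E,merge)→7500, (D,merge)→7750, (E,hash)→9500 …(+2); best=3000 via (E,nl_idx)
  {AE}: card=7500; try (A,hash)→3400, (E,merge)→6500, (A,merge)→6850, (E,nl_idx)→9000, (E,hash)→9300, (E,nl)→75150 …(+1); best=3400 via (A,hash)
  {BCD}: card=12500; try (D,hash)→5000, (D,merge)→6850, (D,nl_idx)→16300, (B,hash)→17500, (B,nl_idx)→79800, (D,nl)→100600 …(+2); best=5000 via (D,hash)
  {CDE}: card=25000; try (C,hash)→10700, (C,merge)→12000, (E,hash)→26300, (C,nl_idx)→32500, (E,nl_idx)→142300, (E,merge)→197300 …(+2); best=10700 via (C,hash)
  {ADE}: card=7500; try (A,hash)→5900, (A,merge)→9350, (D,hash)→14900, (D,nl_idx)→70900, (A,nl)→78000, (D,merge)→110650 …(+1); best=5900 via (A,hash)
  {BCDE}: card=25000; try (E,hash)→26500, (B,hash)→35900, (E,nl_idx)→142500, (B,nl_idx)→160700, (E,merge)→197500, (B,merge)→410820 …(+2); best=26500 via (E,hash)
  {ACDE}: card=375000; try (C,hash)→20600, (A,hash)→38100, (C,merge)→114900, (A,merge)→412050, (C,nl_idx)→448400, (C,nl)→3005900 …(+1); best=20600 via (C,hash)
  {ABCDE}: card=375000; try (A,hash)→53900, (B,hash)→395800, (A,merge)→427850, (B,nl_idx)→2270600, (A,nl)→3776500, (B,nl)→7520600 …(+1); best=53900 via (A,hash)

53900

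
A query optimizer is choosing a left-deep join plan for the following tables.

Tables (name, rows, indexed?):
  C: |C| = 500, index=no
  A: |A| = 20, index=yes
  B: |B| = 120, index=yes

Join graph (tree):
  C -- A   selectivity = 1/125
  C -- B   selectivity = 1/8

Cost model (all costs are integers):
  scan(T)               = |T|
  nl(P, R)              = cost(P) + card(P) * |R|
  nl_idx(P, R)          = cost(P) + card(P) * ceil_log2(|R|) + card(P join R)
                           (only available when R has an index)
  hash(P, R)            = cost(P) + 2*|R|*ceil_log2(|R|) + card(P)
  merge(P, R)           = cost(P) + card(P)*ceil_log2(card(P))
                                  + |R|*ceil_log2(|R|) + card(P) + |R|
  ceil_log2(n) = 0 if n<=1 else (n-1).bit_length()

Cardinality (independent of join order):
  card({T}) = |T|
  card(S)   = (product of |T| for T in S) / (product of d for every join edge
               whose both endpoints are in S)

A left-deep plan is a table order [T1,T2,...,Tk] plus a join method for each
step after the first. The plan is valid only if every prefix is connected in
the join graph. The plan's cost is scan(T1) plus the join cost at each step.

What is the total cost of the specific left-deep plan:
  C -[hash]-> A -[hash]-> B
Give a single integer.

step 1: scan C: cost=500, card=500
step 2: join A via hash
    card(P join A) = 500*20/(125) = 80
    cost = 500 + 2*20*5 + 500 = 1200
step 3: join B via hash
    card(P join B) = 80*120/(8) = 1200
    cost = 1200 + 2*120*7 + 80 = 2960

2960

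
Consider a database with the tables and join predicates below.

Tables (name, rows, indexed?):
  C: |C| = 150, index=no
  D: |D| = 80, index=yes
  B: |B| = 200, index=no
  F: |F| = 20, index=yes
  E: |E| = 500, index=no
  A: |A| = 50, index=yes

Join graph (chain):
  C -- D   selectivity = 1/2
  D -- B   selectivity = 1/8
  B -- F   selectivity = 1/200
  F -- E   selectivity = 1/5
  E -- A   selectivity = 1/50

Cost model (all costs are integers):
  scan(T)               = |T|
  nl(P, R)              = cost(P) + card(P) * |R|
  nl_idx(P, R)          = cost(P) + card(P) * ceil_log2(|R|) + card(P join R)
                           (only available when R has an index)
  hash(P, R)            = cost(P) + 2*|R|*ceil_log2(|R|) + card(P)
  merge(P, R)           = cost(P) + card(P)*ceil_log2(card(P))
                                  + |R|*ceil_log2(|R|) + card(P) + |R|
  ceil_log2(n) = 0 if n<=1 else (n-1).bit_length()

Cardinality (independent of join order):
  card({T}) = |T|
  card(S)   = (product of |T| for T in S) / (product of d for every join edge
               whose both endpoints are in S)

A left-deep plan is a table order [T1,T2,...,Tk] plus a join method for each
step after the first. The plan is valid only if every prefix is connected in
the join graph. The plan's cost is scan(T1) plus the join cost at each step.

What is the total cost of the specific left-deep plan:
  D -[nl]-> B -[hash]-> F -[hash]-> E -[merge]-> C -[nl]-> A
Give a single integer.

75348830

step 1: scan D: cost=80, card=80
step 2: join B via nl
    card(P join B) = 80*200/(8) = 2000
    cost = 80 + 80*200 = 16080
step 3: join F via hash
    card(P join F) = 2000*20/(200) = 200
    cost = 16080 + 2*20*5 + 2000 = 18280
step 4: join E via hash
    card(P join E) = 200*500/(5) = 20000
    cost = 18280 + 2*500*9 + 200 = 27480
step 5: join C via merge
    card(P join C) = 20000*150/(2) = 1500000
    cost = 27480 + 20000*15 + 150*8 + 20000 + 150 = 348830
step 6: join A via nl
    card(P join A) = 1500000*50/(50) = 1500000
    cost = 348830 + 1500000*50 = 75348830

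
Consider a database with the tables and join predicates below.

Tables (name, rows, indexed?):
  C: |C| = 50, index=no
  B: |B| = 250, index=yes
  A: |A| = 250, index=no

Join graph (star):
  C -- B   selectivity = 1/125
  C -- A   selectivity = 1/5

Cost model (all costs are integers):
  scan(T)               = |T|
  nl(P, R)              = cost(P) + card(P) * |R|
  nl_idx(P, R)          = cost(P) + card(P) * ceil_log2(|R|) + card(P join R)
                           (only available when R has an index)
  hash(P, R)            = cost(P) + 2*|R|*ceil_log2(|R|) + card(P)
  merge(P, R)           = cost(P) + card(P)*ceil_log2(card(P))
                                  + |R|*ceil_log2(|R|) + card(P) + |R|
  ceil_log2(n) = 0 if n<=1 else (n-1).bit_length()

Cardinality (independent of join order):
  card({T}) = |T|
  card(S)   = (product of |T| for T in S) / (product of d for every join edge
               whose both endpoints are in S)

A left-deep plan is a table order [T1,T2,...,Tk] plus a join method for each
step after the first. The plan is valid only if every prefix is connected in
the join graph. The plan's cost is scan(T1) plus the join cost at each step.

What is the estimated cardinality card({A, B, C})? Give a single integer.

Tables in S: A(250), B(250), C(50)
Edges inside S: C-B(d=125), C-A(d=5)
numerator = 250 * 250 * 50 = 3125000
denominator = 125 * 5 = 625
card(S) = 3125000 / 625 = 5000

5000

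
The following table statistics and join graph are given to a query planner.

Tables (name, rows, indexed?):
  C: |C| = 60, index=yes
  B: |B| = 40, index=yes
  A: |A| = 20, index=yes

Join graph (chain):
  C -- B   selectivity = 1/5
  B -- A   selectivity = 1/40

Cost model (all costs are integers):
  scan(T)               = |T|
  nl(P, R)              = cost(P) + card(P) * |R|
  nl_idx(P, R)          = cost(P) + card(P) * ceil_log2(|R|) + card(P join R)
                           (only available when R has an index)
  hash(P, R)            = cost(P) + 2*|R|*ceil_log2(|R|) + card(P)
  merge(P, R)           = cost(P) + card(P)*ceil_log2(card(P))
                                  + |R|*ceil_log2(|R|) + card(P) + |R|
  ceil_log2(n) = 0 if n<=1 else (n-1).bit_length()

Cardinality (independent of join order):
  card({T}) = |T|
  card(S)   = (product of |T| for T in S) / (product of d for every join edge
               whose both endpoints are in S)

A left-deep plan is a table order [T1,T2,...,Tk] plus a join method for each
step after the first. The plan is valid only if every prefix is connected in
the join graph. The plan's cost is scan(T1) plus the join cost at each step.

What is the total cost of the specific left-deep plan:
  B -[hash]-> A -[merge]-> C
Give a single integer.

step 1: scan B: cost=40, card=40
step 2: join A via hash
    card(P join A) = 40*20/(40) = 20
    cost = 40 + 2*20*5 + 40 = 280
step 3: join C via merge
    card(P join C) = 20*60/(5) = 240
    cost = 280 + 20*5 + 60*6 + 20 + 60 = 820

820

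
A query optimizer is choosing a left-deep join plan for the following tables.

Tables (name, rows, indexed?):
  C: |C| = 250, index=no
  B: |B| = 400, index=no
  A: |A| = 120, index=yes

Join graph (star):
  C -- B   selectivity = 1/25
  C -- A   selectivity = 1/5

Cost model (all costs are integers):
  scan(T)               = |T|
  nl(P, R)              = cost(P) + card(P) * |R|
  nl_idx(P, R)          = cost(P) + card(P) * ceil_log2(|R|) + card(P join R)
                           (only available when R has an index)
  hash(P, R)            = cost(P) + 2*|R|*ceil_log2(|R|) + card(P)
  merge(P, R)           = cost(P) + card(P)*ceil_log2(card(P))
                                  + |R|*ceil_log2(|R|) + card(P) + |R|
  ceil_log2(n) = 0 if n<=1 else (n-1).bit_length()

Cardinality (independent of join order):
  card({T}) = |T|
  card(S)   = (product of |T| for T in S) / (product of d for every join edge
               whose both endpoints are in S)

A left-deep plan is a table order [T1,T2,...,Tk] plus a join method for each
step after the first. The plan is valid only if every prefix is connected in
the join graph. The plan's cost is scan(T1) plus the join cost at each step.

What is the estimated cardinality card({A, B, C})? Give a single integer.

Tables in S: A(120), B(400), C(250)
Edges inside S: C-B(d=25), C-A(d=5)
numerator = 120 * 400 * 250 = 12000000
denominator = 25 * 5 = 125
card(S) = 12000000 / 125 = 96000

96000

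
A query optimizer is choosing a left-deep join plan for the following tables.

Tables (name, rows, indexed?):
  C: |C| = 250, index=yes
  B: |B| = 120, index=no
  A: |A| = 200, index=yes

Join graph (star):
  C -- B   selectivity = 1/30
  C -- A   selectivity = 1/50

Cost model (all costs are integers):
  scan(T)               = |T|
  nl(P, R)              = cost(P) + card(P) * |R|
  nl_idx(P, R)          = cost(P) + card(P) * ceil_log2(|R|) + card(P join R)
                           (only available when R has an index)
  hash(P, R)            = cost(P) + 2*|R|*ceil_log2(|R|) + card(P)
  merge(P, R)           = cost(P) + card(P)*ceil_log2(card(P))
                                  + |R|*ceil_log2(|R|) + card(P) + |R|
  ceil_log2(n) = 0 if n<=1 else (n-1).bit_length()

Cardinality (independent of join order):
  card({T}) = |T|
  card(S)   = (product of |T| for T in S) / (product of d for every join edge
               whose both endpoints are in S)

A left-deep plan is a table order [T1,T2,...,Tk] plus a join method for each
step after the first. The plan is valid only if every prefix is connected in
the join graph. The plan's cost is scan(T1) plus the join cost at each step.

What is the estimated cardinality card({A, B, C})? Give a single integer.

4000

Tables in S: A(200), B(120), C(250)
Edges inside S: C-B(d=30), C-A(d=50)
numerator = 200 * 120 * 250 = 6000000
denominator = 30 * 50 = 1500
card(S) = 6000000 / 1500 = 4000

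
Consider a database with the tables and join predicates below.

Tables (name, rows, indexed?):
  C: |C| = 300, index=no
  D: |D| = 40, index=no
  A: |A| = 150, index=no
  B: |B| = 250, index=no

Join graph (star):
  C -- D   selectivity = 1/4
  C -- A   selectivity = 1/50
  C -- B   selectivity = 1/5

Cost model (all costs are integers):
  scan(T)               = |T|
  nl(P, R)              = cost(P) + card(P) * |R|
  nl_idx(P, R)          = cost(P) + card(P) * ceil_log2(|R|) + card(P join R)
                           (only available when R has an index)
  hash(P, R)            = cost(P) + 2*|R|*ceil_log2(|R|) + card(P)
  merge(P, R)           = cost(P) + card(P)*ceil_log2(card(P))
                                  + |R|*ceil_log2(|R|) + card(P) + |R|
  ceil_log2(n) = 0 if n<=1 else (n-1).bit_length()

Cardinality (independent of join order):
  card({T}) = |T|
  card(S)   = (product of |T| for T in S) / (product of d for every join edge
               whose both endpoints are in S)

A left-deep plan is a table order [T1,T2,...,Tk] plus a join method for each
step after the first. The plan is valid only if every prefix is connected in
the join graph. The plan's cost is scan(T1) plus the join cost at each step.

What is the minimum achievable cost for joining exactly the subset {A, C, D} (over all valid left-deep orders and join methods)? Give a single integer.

4380

Selinger DP over subsets of {A,C,D}:
  {C}: scan cost=300, card=300
  {D}: scan cost=40, card=40
  {A}: scan cost=150, card=150
  {CD}: card=3000; try (D,hash)→1080, (C,merge)→3320, (D,merge)→3580, (C,hash)→5480, (C,nl)→12040, (D,nl)→12300; best=1080 via (D,hash)
  {AC}: card=900; try (A,hash)→3000, (C,merge)→4500, (A,merge)→4650, (C,hash)→5700, (C,nl)→45150, (A,nl)→45300; best=3000 via (A,hash)
  {ACD}: card=9000; try (D,hash)→4380, (A,hash)→6480, (D,merge)→13180, (D,nl)→39000, (A,merge)→41430, (A,nl)→451080; best=4380 via (D,hash)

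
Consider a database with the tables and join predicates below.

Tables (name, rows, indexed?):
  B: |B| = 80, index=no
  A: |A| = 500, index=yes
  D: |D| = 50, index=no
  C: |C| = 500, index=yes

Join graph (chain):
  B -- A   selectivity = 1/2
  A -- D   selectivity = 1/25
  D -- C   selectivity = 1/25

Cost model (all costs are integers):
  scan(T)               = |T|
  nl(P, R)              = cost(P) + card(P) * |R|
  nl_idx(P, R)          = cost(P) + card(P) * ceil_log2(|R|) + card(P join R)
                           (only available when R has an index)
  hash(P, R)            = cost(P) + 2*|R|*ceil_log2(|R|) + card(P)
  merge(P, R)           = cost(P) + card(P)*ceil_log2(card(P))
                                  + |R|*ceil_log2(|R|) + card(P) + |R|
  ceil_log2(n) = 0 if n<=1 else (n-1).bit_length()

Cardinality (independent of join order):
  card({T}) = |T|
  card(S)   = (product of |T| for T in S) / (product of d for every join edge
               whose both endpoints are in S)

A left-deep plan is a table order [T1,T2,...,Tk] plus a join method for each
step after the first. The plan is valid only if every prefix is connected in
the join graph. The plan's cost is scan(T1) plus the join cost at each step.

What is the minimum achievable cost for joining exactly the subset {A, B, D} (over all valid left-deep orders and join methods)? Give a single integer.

3620

Selinger DP over subsets of {A,B,D}:
  {B}: scan cost=80, card=80
  {A}: scan cost=500, card=500
  {D}: scan cost=50, card=50
  {AB}: card=20000; try (B,hash)→2120, (A,merge)→5720, (B,merge)→6140, (A,hash)→9160, (A,nl_idx)→20800, (A,nl)→40080 …(+1); best=2120 via (B,hash)
  {AD}: card=1000; try (A,nl_idx)→1500, (D,hash)→1600, (A,merge)→5400, (D,merge)→5850, (A,hash)→9100, (A,nl)→25050 …(+1); best=1500 via (A,nl_idx)
  {ABD}: card=40000; try (B,hash)→3620, (B,merge)→13140, (D,hash)→22720, (B,nl)→81500, (D,merge)→322470, (D,nl)→1002120; best=3620 via (B,hash)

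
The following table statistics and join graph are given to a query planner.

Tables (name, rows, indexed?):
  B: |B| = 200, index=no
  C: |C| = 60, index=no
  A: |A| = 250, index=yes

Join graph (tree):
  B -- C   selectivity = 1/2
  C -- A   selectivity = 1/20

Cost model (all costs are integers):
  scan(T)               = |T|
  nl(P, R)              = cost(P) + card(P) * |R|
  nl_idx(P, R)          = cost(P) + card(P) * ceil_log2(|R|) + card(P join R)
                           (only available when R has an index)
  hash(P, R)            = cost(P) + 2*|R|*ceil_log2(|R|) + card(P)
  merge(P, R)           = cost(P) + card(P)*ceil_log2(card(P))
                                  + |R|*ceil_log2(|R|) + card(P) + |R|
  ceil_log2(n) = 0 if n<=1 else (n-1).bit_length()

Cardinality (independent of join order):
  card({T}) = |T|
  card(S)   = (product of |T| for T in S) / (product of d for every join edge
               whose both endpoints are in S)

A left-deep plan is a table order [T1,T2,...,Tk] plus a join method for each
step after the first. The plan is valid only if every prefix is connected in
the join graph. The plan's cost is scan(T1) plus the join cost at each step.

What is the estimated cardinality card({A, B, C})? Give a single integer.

75000

Tables in S: A(250), B(200), C(60)
Edges inside S: B-C(d=2), C-A(d=20)
numerator = 250 * 200 * 60 = 3000000
denominator = 2 * 20 = 40
card(S) = 3000000 / 40 = 75000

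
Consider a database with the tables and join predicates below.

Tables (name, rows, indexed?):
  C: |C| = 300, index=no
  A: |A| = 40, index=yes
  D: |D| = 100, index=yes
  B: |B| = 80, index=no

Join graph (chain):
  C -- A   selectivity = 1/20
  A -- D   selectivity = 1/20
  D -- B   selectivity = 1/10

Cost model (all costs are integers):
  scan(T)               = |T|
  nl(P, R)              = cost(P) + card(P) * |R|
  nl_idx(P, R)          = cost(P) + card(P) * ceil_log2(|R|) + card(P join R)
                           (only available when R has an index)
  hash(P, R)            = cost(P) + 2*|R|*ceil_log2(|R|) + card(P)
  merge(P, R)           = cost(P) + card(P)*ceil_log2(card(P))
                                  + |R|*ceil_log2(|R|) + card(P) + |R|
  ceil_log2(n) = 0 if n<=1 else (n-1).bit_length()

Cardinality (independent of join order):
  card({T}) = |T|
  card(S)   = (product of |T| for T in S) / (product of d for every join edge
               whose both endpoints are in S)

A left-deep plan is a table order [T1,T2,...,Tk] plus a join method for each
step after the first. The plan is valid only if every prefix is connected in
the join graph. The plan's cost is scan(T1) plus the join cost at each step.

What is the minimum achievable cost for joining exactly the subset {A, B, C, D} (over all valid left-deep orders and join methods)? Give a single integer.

7200

Selinger DP over subsets of {A,B,C,D}:
  {C}: scan cost=300, card=300
  {A}: scan cost=40, card=40
  {D}: scan cost=100, card=100
  {B}: scan cost=80, card=80
  {AC}: card=600; try (A,hash)→1080, (A,nl_idx)→2700, (C,merge)→3320, (A,merge)→3580, (C,hash)→5480, (C,nl)→12040 …(+1); best=1080 via (A,hash)
  {AD}: card=200; try (D,nl_idx)→520, (A,hash)→680, (A,nl_idx)→900, (D,merge)→1120, (A,merge)→1180, (D,hash)→1480 …(+2); best=520 via (D,nl_idx)
  {BD}: card=800; try (B,hash)→1320, (D,nl_idx)→1440, (D,merge)→1520, (B,merge)→1540, (D,hash)→1560, (D,nl)→8080 …(+1); best=1320 via (B,hash)
  {ACD}: card=3000; try (D,hash)→3080, (C,merge)→5320, (C,hash)→6120, (D,nl_idx)→8280, (D,merge)→8480, (C,nl)→60520 …(+1); best=3080 via (D,hash)
  {ABD}: card=1600; try (B,hash)→1840, (A,hash)→2600, (B,merge)→2960, (A,nl_idx)→7720, (A,merge)→10400, (B,nl)→16520 …(+1); best=1840 via (B,hash)
  {ABCD}: card=24000; try (B,hash)→7200, (C,hash)→8840, (C,merge)→24040, (B,merge)→42720, (B,nl)→243080, (C,nl)→481840; best=7200 via (B,hash)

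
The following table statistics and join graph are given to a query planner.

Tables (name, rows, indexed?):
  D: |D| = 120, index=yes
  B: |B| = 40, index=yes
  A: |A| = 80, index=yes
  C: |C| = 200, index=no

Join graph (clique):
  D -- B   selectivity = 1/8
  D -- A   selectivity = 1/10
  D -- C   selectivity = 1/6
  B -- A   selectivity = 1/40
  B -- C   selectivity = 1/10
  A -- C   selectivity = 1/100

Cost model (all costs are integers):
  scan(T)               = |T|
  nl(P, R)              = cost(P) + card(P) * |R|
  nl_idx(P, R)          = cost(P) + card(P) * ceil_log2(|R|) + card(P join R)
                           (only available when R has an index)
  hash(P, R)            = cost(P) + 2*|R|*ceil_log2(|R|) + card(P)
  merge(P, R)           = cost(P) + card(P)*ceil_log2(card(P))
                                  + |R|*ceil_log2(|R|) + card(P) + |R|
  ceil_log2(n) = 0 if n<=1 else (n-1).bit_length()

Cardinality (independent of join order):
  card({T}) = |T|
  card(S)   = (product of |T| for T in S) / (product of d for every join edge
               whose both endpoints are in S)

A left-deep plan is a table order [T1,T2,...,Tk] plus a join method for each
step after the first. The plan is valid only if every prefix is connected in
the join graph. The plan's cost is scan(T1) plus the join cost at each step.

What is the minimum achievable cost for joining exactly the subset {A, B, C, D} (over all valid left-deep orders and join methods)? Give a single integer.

2276

Selinger DP over subsets of {A,B,C,D}:
  {D}: scan cost=120, card=120
  {B}: scan cost=40, card=40
  {A}: scan cost=80, card=80
  {C}: scan cost=200, card=200
  {BD}: card=600; try (B,hash)→720, (D,nl_idx)→920, (D,merge)→1280, (B,merge)→1360, (B,nl_idx)→1440, (D,hash)→1760 …(+2); best=720 via (B,hash)
  {AD}: card=960; try (A,hash)→1360, (D,nl_idx)→1600, (D,merge)→1680, (A,merge)→1720, (D,hash)→1840, (A,nl_idx)→1920 …(+2); best=1360 via (A,hash)
  {CD}: card=4000; try (D,hash)→2080, (C,merge)→2880, (D,merge)→2960, (C,hash)→3440, (D,nl_idx)→5600, (C,nl)→24120 …(+1); best=2080 via (D,hash)
  {AB}: card=80; try (A,nl_idx)→400, (B,hash)→640, (B,nl_idx)→640, (A,merge)→960, (B,merge)→1000, (A,hash)→1200 …(+2); best=400 via (A,nl_idx)
  {BC}: card=800; try (B,hash)→880, (C,merge)→2120, (B,nl_idx)→2200, (B,merge)→2280, (C,hash)→3280, (C,nl)→8040 …(+1); best=880 via (B,hash)
  {AC}: card=160; try (A,hash)→1520, (A,nl_idx)→1760, (C,merge)→2520, (A,merge)→2640, (C,hash)→3360, (C,nl)→16080 …(+1); best=1520 via (A,hash)
  {ABD}: card=120; try (D,nl_idx)→1080, (D,merge)→2000, (D,hash)→2160, (A,hash)→2440, (B,hash)→2800, (A,nl_idx)→5040 …(+6); best=1080 via (D,nl_idx)
  {BCD}: card=2000; try (D,hash)→3360, (C,hash)→4520, (B,hash)→6560, (D,nl_idx)→8480, (C,merge)→9120, (D,merge)→10640 …(+5); best=3360 via (D,hash)
  {ACD}: card=320; try (D,nl_idx)→2960, (D,hash)→3360, (D,merge)→3920, (C,hash)→5520, (A,hash)→7200, (C,merge)→13720 …(+5); best=2960 via (D,nl_idx)
  {ABC}: card=16; try (B,hash)→2160, (B,nl_idx)→2496, (A,hash)→2800, (C,merge)→2840, (B,merge)→3240, (C,hash)→3680 …(+5); best=2160 via (B,hash)
  {ABCD}: card=4; try (D,nl_idx)→2276, (D,merge)→3200, (B,hash)→3760, (C,merge)→3840, (D,hash)→3856, (D,nl)→4080 …(+9); best=2276 via (D,nl_idx)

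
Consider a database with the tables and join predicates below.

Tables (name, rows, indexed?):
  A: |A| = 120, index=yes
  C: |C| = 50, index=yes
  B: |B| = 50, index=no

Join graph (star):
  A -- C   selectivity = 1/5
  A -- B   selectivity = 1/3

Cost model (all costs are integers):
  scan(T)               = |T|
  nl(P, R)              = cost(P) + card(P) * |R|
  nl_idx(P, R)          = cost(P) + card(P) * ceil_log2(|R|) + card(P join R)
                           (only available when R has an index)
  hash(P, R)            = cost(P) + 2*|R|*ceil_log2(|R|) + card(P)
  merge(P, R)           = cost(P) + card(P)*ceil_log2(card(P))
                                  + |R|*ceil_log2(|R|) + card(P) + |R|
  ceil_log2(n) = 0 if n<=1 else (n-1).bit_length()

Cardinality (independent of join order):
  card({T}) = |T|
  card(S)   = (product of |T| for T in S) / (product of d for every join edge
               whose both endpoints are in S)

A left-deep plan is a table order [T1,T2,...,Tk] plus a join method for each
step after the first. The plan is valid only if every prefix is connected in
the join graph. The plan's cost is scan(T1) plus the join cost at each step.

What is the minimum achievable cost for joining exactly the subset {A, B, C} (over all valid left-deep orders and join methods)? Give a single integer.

2640

Selinger DP over subsets of {A,B,C}:
  {A}: scan cost=120, card=120
  {C}: scan cost=50, card=50
  {B}: scan cost=50, card=50
  {AC}: card=1200; try (C,hash)→840, (A,merge)→1360, (C,merge)→1430, (A,nl_idx)→1600, (A,hash)→1780, (C,nl_idx)→2040 …(+2); best=840 via (C,hash)
  {AB}: card=2000; try (B,hash)→840, (A,merge)→1360, (B,merge)→1430, (A,hash)→1780, (A,nl_idx)→2400, (A,nl)→6050 …(+1); best=840 via (B,hash)
  {ABC}: card=20000; try (B,hash)→2640, (C,hash)→3440, (B,merge)→15590, (C,merge)→25190, (C,nl_idx)→32840, (B,nl)→60840 …(+1); best=2640 via (B,hash)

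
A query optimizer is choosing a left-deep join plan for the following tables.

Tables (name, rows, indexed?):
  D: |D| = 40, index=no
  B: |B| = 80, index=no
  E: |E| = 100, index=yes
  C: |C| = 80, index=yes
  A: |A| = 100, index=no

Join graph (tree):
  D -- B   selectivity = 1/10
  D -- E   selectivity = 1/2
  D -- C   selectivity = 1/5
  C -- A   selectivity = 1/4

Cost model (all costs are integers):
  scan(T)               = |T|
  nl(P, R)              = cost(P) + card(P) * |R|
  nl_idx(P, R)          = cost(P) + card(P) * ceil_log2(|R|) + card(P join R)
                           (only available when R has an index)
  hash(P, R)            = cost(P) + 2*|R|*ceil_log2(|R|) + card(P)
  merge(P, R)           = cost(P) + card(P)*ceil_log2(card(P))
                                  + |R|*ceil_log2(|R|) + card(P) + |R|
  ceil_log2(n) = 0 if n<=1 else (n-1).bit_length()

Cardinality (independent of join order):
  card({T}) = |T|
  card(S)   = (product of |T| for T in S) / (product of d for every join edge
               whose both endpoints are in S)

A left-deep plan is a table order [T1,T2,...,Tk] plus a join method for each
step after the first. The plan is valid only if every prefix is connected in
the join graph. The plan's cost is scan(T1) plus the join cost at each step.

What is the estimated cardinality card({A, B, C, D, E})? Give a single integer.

6400000

Tables in S: A(100), B(80), C(80), D(40), E(100)
Edges inside S: D-B(d=10), D-E(d=2), D-C(d=5), C-A(d=4)
numerator = 100 * 80 * 80 * 40 * 100 = 2560000000
denominator = 10 * 2 * 5 * 4 = 400
card(S) = 2560000000 / 400 = 6400000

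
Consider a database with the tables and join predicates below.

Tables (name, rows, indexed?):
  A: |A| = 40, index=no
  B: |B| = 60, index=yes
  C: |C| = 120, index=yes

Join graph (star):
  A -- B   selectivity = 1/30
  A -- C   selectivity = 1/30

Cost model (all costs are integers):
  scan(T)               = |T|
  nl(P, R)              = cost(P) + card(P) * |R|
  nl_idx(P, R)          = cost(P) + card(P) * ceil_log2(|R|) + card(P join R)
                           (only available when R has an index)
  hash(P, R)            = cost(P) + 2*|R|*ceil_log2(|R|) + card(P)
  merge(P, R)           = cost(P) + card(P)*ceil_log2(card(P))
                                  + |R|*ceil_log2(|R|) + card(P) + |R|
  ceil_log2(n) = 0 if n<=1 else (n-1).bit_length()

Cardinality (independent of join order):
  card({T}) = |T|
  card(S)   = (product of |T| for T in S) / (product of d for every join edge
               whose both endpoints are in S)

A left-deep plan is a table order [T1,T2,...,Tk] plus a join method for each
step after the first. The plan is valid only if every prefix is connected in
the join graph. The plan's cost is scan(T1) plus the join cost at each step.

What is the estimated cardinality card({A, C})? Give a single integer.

Tables in S: A(40), C(120)
Edges inside S: A-C(d=30)
numerator = 40 * 120 = 4800
denominator = 30 = 30
card(S) = 4800 / 30 = 160

160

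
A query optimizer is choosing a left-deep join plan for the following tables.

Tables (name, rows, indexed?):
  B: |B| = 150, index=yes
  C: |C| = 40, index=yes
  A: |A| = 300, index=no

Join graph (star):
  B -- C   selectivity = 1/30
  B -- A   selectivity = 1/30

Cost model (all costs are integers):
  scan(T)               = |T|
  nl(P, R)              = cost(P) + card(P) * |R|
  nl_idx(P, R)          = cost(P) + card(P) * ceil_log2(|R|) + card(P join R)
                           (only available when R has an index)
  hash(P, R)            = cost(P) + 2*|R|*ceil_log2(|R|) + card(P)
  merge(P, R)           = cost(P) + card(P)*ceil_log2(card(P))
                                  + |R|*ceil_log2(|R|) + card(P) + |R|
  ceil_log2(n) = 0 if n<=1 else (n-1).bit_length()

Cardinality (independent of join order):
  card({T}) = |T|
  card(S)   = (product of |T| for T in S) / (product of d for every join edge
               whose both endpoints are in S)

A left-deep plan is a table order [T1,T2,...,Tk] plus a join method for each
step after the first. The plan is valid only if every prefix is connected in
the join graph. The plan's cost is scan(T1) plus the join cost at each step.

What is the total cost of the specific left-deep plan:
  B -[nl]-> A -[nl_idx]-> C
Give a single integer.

step 1: scan B: cost=150, card=150
step 2: join A via nl
    card(P join A) = 150*300/(30) = 1500
    cost = 150 + 150*300 = 45150
step 3: join C via nl_idx
    card(P join C) = 1500*40/(30) = 2000
    cost = 45150 + 1500*6 + 2000 = 56150

56150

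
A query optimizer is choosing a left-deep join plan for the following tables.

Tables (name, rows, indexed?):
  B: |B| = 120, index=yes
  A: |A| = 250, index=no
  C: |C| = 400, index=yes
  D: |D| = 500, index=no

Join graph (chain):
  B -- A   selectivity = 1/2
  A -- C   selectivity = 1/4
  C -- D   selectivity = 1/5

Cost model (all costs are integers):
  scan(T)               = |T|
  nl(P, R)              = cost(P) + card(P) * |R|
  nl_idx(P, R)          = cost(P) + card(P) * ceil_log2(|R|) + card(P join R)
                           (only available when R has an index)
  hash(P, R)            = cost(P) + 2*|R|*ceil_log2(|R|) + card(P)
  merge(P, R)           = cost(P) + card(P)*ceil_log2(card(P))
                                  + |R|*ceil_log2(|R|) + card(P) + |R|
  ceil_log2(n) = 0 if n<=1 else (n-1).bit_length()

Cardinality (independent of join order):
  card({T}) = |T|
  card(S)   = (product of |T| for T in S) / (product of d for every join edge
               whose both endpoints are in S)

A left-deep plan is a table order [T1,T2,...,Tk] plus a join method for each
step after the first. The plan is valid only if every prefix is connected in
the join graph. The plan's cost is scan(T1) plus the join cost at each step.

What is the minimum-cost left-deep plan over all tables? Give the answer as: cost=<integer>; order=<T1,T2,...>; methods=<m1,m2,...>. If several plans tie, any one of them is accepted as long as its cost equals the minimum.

cost=1533380; order=A,B,C,D; methods=hash,hash,hash

Selinger DP (subsets sized 1..n):
  {B}: scan cost=120, card=120
  {A}: scan cost=250, card=250
  {C}: scan cost=400, card=400
  {D}: scan cost=500, card=500
  {AB}: card=15000; try (B,hash)→2180, (A,merge)→3330, (B,merge)→3460, (A,hash)→4240, (B,nl_idx)→17000, (A,nl)→30120 …(+1); best=2180 via (B,hash)
  {AC}: card=25000; try (A,hash)→4800, (C,merge)→6500, (A,merge)→6650, (C,hash)→7700, (C,nl_idx)→27500, (C,nl)→100250 …(+1); best=4800 via (A,hash)
  {CD}: card=40000; try (C,hash)→8200, (D,merge)→9400, (C,merge)→9500, (D,hash)→9800, (C,nl_idx)→45000, (D,nl)→200400 …(+1); best=8200 via (C,hash)
  {ABC}: card=1500000; try (C,hash)→24380, (B,hash)→31480, (C,merge)→231180, (B,merge)→405760, (C,nl_idx)→1637180, (B,nl_idx)→1679800 …(+2); best=24380 via (C,hash)
  {ACD}: card=2500000; try (D,hash)→38800, (A,hash)→52200, (D,merge)→409800, (A,merge)→690450, (A,nl)→10008200, (D,nl)→12504800; best=38800 via (D,hash)
  {ABCD}: card=150000000; try (D,hash)→1533380, (B,hash)→2540480, (D,merge)→33029380, (B,merge)→57539760, (B,nl_idx)→167538800, (B,nl)→300038800 …(+1); best=1533380 via (D,hash)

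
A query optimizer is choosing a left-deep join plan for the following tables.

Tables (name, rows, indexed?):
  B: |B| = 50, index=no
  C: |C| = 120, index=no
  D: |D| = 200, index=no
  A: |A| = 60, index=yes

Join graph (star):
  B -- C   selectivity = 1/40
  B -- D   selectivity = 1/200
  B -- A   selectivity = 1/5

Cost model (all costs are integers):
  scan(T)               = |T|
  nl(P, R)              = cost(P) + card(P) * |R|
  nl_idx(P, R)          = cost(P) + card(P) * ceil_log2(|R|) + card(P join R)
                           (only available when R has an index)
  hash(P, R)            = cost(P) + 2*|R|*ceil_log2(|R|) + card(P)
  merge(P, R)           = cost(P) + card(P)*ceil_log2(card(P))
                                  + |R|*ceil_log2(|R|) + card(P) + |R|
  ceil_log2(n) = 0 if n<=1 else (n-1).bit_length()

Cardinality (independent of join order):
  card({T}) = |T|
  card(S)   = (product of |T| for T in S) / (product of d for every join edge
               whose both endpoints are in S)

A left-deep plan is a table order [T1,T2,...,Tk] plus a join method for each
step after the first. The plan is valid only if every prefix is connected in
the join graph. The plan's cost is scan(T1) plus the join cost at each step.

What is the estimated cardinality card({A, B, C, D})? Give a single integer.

1800

Tables in S: A(60), B(50), C(120), D(200)
Edges inside S: B-C(d=40), B-D(d=200), B-A(d=5)
numerator = 60 * 50 * 120 * 200 = 72000000
denominator = 40 * 200 * 5 = 40000
card(S) = 72000000 / 40000 = 1800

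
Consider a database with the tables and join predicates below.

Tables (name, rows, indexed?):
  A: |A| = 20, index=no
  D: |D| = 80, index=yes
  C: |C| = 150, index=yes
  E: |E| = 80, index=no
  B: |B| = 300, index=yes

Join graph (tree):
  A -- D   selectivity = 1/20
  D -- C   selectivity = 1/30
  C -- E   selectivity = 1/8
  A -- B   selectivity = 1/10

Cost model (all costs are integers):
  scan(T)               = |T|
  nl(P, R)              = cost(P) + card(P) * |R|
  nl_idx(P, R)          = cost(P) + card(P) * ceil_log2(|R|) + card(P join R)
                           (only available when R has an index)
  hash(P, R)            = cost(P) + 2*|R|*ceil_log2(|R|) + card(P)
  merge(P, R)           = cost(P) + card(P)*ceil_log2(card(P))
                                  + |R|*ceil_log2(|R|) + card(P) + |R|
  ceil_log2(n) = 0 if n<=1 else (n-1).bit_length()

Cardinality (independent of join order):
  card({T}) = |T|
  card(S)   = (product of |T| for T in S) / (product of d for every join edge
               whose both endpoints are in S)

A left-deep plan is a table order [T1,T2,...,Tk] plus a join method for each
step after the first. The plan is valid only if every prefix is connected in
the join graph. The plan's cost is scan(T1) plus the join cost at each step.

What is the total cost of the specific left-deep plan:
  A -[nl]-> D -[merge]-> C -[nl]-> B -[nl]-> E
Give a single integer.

step 1: scan A: cost=20, card=20
step 2: join D via nl
    card(P join D) = 20*80/(20) = 80
    cost = 20 + 20*80 = 1620
step 3: join C via merge
    card(P join C) = 80*150/(30) = 400
    cost = 1620 + 80*7 + 150*8 + 80 + 150 = 3610
step 4: join B via nl
    card(P join B) = 400*300/(10) = 12000
    cost = 3610 + 400*300 = 123610
step 5: join E via nl
    card(P join E) = 12000*80/(8) = 120000
    cost = 123610 + 12000*80 = 1083610

1083610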